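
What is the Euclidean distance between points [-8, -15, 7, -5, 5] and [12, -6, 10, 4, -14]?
30.5287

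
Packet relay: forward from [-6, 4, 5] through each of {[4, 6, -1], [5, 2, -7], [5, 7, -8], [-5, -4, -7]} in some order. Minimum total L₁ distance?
49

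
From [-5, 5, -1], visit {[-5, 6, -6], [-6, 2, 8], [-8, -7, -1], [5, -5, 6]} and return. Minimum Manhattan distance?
82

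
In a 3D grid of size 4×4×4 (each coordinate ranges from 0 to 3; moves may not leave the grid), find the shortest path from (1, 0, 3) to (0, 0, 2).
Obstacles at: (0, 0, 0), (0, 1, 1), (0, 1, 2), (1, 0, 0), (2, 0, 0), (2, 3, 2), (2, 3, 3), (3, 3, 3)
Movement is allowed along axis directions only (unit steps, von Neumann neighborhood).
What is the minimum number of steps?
2
(one shortest path: (1, 0, 3) → (0, 0, 3) → (0, 0, 2))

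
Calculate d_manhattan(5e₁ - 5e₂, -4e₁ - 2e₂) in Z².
12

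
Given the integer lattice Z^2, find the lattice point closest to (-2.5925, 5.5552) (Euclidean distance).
(-3, 6)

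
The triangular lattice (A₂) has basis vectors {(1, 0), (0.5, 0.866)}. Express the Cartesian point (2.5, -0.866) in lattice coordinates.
3b₁ - b₂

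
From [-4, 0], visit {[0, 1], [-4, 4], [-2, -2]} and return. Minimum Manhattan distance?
20
(one optimal route: (-4, 0) → (-4, 4) → (0, 1) → (-2, -2) → (-4, 0))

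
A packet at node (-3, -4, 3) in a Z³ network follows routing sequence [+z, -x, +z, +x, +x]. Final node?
(-2, -4, 5)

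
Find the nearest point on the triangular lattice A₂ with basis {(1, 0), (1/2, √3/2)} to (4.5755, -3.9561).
(4.5, -4.33)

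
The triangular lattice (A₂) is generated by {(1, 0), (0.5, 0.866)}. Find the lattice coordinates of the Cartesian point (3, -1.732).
4b₁ - 2b₂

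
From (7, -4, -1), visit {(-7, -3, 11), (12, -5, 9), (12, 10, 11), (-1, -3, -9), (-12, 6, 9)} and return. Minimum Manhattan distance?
122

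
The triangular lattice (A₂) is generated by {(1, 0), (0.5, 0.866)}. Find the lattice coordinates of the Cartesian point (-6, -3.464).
-4b₁ - 4b₂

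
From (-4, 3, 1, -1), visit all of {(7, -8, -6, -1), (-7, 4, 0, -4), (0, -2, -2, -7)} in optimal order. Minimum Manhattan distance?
49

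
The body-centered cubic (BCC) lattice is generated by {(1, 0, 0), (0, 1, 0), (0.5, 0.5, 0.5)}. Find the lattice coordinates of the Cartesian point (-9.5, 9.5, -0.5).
-9b₁ + 10b₂ - b₃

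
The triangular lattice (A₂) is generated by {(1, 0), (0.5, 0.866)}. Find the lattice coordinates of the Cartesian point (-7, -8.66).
-2b₁ - 10b₂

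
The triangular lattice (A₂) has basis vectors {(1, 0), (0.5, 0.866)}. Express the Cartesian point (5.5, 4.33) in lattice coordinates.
3b₁ + 5b₂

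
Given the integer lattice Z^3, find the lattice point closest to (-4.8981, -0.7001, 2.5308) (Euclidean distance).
(-5, -1, 3)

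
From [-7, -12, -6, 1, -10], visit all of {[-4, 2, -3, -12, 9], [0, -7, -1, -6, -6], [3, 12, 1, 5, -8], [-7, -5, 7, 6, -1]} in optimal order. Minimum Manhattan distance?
148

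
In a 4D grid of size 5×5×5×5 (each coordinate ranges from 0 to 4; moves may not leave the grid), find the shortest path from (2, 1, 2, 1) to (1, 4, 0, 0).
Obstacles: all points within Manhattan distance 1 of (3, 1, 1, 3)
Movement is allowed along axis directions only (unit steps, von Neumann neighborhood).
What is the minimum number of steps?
7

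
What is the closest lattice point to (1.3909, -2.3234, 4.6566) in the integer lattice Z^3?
(1, -2, 5)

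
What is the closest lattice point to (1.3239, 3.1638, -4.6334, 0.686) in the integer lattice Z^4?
(1, 3, -5, 1)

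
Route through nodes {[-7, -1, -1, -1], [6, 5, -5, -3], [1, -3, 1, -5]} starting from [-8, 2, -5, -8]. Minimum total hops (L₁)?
52
(one optimal route: (-8, 2, -5, -8) → (-7, -1, -1, -1) → (1, -3, 1, -5) → (6, 5, -5, -3))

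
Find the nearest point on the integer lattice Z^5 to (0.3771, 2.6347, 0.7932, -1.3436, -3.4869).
(0, 3, 1, -1, -3)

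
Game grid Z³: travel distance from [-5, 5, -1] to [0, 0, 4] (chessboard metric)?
5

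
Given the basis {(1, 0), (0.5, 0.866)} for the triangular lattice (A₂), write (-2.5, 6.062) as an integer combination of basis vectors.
-6b₁ + 7b₂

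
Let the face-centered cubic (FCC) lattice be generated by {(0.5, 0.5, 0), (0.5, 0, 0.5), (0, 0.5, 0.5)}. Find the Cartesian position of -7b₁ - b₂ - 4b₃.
(-4, -5.5, -2.5)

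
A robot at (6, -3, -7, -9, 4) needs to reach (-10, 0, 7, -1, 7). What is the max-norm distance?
16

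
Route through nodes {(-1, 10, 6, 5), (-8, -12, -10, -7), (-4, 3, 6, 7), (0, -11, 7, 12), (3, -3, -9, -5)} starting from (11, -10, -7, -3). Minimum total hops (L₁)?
123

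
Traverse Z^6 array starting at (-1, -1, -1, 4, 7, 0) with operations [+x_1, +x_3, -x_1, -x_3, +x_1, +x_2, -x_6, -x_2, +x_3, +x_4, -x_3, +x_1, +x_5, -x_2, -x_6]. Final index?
(1, -2, -1, 5, 8, -2)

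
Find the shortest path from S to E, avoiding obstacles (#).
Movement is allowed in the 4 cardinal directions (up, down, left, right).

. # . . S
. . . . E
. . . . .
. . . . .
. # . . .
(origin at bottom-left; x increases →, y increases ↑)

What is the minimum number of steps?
1
(one shortest path: (4, 4) → (4, 3))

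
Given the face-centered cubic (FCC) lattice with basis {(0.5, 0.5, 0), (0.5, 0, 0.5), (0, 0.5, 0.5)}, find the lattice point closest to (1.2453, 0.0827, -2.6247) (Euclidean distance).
(1.5, 0, -2.5)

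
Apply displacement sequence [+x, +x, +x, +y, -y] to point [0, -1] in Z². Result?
(3, -1)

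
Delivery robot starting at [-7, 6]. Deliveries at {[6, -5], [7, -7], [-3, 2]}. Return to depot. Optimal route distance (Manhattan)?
54
(one optimal route: (-7, 6) → (6, -5) → (7, -7) → (-3, 2) → (-7, 6))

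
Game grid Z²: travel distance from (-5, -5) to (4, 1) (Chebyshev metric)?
9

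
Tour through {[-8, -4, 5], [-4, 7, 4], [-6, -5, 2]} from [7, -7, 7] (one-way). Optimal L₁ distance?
42
(one optimal route: (7, -7, 7) → (-8, -4, 5) → (-6, -5, 2) → (-4, 7, 4))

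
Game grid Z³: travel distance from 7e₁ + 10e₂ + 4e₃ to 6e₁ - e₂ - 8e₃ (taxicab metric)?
24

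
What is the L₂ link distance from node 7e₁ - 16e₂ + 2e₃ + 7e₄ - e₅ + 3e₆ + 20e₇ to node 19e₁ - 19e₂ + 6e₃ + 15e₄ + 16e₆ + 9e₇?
22.891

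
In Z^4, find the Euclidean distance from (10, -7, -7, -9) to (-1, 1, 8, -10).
20.2731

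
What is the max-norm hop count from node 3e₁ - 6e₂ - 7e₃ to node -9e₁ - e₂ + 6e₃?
13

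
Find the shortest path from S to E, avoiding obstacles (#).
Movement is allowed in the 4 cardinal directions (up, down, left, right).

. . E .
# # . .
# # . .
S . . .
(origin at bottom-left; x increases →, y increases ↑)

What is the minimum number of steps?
5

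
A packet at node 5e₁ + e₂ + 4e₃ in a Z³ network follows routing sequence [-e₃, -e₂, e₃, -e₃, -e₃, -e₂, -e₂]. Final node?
(5, -2, 2)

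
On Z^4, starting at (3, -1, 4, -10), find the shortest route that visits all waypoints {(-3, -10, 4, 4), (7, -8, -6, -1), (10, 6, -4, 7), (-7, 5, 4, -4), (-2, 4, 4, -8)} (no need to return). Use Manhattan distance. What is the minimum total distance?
103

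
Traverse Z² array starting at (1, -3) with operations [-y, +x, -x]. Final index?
(1, -4)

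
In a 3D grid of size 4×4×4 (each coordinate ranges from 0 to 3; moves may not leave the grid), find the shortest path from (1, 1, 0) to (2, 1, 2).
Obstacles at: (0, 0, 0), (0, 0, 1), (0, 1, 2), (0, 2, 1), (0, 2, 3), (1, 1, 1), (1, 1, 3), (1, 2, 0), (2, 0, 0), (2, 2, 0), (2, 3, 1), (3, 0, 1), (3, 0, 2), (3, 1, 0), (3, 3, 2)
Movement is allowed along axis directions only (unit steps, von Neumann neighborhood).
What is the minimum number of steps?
3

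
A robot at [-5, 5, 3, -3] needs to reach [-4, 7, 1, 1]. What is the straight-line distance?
5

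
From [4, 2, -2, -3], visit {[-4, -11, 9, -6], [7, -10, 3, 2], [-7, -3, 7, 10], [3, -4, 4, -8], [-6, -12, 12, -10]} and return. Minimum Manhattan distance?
142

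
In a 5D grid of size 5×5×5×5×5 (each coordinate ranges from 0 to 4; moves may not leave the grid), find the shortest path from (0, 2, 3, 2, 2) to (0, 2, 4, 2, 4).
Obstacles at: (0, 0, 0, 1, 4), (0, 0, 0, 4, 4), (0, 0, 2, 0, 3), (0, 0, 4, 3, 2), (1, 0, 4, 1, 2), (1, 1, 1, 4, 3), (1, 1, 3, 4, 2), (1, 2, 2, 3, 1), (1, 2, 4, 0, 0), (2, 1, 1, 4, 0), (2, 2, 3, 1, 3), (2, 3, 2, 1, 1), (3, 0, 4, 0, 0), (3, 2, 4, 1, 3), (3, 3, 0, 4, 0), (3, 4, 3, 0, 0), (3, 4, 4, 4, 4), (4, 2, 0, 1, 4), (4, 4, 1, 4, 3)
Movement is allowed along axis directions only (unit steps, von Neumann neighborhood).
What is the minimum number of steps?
3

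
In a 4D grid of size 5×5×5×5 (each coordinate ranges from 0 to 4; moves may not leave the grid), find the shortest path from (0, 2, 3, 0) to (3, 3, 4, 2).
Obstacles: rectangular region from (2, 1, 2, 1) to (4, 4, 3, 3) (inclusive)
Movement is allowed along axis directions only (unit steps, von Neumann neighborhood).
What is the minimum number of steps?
7
(one shortest path: (0, 2, 3, 0) → (1, 2, 3, 0) → (2, 2, 3, 0) → (3, 2, 3, 0) → (3, 3, 3, 0) → (3, 3, 4, 0) → (3, 3, 4, 1) → (3, 3, 4, 2))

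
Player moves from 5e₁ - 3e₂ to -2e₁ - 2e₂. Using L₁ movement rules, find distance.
8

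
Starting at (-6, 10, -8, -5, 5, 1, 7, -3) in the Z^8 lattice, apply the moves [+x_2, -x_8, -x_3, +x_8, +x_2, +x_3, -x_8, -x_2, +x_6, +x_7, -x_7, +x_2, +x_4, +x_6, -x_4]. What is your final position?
(-6, 12, -8, -5, 5, 3, 7, -4)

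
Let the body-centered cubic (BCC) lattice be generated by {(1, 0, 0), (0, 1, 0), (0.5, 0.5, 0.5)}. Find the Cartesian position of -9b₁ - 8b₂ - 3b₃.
(-10.5, -9.5, -1.5)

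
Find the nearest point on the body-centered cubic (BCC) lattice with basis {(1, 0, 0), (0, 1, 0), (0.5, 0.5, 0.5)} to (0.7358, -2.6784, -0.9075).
(1, -3, -1)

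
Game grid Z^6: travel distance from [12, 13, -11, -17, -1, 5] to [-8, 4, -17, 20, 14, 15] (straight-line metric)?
47.0213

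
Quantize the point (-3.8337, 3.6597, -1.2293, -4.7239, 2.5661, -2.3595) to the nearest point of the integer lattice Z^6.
(-4, 4, -1, -5, 3, -2)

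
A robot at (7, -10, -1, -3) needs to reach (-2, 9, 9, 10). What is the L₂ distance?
26.6646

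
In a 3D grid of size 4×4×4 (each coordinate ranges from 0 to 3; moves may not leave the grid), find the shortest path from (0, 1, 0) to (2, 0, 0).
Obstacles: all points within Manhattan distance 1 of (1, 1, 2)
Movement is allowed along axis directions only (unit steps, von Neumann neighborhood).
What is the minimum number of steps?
3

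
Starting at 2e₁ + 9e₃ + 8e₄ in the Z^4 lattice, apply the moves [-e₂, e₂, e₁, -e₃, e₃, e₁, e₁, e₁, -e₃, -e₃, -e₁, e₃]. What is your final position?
(5, 0, 8, 8)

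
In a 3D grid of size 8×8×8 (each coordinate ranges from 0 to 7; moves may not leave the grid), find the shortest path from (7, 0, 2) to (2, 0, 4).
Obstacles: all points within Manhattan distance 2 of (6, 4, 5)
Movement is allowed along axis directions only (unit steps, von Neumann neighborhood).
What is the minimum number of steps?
7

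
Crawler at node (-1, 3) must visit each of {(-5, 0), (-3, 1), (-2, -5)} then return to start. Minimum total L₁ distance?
24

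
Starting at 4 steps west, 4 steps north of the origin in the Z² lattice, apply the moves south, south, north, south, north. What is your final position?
(-4, 3)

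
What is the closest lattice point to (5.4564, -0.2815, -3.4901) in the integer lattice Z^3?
(5, 0, -3)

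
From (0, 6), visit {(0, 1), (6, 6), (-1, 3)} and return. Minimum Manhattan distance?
24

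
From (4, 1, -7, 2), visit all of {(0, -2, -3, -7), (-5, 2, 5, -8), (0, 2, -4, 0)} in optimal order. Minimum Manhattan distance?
40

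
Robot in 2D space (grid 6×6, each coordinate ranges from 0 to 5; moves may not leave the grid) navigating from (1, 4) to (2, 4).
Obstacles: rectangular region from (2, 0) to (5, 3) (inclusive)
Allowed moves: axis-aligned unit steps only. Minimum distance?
1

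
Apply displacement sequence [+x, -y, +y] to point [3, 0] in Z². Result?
(4, 0)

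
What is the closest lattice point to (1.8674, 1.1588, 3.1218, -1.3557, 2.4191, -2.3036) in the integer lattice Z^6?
(2, 1, 3, -1, 2, -2)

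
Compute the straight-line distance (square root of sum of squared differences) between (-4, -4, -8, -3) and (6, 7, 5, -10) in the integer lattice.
20.9523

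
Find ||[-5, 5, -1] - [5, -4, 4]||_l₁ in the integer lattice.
24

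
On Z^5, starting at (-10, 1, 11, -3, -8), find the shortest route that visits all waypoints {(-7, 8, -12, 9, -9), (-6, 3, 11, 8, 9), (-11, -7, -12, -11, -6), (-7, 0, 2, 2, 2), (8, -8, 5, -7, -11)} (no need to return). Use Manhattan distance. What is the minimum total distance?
188
(one optimal route: (-10, 1, 11, -3, -8) → (-6, 3, 11, 8, 9) → (-7, 0, 2, 2, 2) → (-7, 8, -12, 9, -9) → (-11, -7, -12, -11, -6) → (8, -8, 5, -7, -11))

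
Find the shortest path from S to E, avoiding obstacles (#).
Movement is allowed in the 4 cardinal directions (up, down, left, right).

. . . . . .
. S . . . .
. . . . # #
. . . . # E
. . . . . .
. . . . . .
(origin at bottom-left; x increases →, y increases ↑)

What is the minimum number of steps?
8
(one shortest path: (1, 4) → (2, 4) → (3, 4) → (3, 3) → (3, 2) → (3, 1) → (4, 1) → (5, 1) → (5, 2))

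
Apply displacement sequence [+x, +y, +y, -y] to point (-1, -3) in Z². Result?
(0, -2)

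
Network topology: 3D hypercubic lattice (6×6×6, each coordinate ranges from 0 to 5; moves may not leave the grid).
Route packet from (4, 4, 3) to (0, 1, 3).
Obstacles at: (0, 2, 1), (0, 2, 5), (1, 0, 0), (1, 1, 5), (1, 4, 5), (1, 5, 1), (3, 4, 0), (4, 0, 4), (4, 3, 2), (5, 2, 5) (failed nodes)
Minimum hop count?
7
(one shortest path: (4, 4, 3) → (3, 4, 3) → (2, 4, 3) → (1, 4, 3) → (0, 4, 3) → (0, 3, 3) → (0, 2, 3) → (0, 1, 3))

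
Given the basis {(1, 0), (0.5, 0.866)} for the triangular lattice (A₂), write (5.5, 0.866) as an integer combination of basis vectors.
5b₁ + b₂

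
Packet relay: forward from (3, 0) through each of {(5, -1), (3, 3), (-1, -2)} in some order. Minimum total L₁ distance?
16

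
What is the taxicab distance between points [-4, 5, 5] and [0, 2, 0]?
12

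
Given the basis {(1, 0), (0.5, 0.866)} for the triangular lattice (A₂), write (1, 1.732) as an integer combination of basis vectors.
2b₂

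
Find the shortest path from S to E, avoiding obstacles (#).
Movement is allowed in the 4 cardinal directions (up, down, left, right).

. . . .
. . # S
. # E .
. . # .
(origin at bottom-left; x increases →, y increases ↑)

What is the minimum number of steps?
2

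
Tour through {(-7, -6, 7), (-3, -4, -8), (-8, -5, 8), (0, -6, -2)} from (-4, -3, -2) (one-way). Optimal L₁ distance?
38
(one optimal route: (-4, -3, -2) → (-3, -4, -8) → (0, -6, -2) → (-7, -6, 7) → (-8, -5, 8))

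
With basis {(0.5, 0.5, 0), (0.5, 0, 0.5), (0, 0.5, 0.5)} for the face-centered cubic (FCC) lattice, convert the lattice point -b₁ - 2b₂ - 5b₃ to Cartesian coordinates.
(-1.5, -3, -3.5)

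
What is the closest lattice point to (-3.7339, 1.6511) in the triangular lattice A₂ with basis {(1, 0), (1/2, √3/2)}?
(-4, 1.732)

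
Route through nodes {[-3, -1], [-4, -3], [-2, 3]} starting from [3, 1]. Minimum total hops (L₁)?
15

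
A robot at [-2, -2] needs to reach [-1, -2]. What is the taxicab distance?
1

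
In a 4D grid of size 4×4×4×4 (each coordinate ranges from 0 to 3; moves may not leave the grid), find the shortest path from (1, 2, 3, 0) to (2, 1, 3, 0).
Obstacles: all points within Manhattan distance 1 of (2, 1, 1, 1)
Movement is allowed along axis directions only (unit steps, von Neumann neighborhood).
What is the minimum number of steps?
2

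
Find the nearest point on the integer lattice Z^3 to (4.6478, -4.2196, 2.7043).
(5, -4, 3)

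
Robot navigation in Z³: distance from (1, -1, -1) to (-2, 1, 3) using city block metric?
9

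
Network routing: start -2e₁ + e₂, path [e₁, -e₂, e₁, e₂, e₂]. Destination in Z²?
(0, 2)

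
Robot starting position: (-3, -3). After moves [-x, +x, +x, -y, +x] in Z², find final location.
(-1, -4)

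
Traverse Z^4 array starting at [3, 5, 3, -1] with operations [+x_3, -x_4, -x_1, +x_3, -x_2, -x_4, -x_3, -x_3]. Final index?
(2, 4, 3, -3)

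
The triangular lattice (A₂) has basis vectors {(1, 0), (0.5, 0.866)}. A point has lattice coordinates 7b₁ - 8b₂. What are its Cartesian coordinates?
(3, -6.928)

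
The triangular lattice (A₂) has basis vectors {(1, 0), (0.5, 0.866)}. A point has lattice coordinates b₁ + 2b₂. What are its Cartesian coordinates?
(2, 1.732)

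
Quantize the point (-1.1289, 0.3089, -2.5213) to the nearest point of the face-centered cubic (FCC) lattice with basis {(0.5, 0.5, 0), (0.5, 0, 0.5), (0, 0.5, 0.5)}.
(-1, 0.5, -2.5)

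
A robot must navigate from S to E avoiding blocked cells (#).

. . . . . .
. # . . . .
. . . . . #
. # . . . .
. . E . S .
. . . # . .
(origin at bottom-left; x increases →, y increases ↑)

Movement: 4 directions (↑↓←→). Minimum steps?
2
(one shortest path: (4, 1) → (3, 1) → (2, 1))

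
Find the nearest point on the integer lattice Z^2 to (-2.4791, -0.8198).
(-2, -1)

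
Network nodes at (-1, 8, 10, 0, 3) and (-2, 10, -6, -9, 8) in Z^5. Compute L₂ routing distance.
19.1572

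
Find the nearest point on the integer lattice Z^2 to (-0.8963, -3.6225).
(-1, -4)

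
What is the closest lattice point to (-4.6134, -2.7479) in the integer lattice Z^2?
(-5, -3)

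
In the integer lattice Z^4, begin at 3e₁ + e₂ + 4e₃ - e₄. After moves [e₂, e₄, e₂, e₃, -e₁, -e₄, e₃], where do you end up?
(2, 3, 6, -1)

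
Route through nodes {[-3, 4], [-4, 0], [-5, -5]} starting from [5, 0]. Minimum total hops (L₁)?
23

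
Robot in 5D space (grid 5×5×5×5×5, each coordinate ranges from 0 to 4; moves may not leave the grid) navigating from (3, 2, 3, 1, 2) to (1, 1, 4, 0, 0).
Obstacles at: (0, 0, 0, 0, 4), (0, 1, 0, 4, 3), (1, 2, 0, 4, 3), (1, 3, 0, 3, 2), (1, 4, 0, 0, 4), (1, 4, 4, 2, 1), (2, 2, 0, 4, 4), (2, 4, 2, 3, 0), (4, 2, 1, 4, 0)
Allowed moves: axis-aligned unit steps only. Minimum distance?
7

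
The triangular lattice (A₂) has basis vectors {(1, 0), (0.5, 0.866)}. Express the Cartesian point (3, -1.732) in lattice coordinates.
4b₁ - 2b₂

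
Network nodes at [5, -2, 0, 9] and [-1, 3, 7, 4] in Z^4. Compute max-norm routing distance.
7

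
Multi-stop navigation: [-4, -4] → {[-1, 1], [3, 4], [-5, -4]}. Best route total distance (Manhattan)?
17
(one optimal route: (-4, -4) → (-5, -4) → (-1, 1) → (3, 4))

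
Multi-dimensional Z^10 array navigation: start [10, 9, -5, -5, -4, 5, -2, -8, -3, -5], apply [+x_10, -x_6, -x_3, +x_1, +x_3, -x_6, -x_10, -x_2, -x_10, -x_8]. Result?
(11, 8, -5, -5, -4, 3, -2, -9, -3, -6)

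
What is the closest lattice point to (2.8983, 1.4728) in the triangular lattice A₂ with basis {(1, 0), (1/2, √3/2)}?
(3, 1.732)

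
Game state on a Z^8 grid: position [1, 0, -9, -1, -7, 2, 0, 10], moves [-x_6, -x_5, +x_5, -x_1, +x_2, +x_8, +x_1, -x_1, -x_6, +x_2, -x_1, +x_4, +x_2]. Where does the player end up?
(-1, 3, -9, 0, -7, 0, 0, 11)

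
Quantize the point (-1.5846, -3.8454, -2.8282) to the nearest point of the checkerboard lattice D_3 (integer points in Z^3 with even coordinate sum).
(-1, -4, -3)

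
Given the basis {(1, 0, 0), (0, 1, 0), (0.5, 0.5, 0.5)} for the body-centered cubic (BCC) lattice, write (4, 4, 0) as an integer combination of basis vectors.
4b₁ + 4b₂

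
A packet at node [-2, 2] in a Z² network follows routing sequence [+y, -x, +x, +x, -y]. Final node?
(-1, 2)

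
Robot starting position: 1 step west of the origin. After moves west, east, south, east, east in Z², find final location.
(1, -1)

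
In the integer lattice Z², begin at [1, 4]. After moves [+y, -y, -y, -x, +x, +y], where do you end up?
(1, 4)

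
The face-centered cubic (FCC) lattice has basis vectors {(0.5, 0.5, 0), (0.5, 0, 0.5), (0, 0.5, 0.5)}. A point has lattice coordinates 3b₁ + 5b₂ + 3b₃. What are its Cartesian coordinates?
(4, 3, 4)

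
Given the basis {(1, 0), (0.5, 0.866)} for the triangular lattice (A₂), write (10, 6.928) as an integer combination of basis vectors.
6b₁ + 8b₂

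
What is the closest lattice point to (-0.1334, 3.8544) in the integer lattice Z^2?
(0, 4)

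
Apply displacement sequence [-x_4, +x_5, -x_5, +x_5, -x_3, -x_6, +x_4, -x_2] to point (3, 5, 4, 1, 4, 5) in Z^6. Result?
(3, 4, 3, 1, 5, 4)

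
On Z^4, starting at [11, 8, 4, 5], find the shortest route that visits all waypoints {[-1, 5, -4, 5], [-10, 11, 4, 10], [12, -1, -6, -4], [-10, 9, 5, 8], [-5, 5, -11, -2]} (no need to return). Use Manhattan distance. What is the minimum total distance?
107
(one optimal route: (11, 8, 4, 5) → (-10, 11, 4, 10) → (-10, 9, 5, 8) → (-1, 5, -4, 5) → (-5, 5, -11, -2) → (12, -1, -6, -4))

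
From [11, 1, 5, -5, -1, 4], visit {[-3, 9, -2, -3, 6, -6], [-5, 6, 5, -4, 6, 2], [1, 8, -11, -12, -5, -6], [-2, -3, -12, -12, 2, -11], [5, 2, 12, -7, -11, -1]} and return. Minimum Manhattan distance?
200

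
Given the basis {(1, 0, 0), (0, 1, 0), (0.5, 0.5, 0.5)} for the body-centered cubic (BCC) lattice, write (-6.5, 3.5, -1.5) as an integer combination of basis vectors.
-5b₁ + 5b₂ - 3b₃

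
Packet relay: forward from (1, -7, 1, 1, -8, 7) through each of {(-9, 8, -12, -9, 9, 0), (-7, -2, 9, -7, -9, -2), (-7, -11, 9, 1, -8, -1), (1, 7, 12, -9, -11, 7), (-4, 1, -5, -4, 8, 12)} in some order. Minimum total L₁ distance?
174
(one optimal route: (1, -7, 1, 1, -8, 7) → (-7, -11, 9, 1, -8, -1) → (-7, -2, 9, -7, -9, -2) → (1, 7, 12, -9, -11, 7) → (-4, 1, -5, -4, 8, 12) → (-9, 8, -12, -9, 9, 0))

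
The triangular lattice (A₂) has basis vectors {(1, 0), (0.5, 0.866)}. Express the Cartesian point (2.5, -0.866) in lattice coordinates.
3b₁ - b₂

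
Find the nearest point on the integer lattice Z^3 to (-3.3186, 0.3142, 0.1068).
(-3, 0, 0)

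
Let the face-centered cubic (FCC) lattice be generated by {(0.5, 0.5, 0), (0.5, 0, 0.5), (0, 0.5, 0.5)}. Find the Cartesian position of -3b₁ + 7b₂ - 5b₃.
(2, -4, 1)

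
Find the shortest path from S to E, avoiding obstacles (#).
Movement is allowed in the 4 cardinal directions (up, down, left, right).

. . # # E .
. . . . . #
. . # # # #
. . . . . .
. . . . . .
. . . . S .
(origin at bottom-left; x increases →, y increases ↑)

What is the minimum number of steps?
11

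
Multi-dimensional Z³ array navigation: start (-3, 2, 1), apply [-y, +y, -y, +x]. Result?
(-2, 1, 1)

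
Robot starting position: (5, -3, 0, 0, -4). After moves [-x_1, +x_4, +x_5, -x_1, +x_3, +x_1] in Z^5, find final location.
(4, -3, 1, 1, -3)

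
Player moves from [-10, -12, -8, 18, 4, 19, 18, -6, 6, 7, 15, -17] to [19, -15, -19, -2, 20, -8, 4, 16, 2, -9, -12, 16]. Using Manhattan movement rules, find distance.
222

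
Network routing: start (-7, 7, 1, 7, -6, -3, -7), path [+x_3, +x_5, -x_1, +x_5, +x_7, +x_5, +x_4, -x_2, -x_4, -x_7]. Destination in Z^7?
(-8, 6, 2, 7, -3, -3, -7)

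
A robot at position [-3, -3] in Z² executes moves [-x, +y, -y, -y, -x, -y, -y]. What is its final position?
(-5, -6)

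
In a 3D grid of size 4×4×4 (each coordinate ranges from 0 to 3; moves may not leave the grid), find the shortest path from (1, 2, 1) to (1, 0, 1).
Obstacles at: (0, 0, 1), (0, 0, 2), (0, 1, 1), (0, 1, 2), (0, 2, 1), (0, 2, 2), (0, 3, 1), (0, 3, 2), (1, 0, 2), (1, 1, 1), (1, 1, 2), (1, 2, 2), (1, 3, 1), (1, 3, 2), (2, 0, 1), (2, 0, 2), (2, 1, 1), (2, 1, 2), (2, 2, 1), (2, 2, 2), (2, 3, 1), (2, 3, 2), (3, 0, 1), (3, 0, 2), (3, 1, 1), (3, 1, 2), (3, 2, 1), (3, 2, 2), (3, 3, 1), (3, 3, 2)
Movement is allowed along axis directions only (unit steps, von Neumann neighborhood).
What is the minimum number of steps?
4
(one shortest path: (1, 2, 1) → (1, 2, 0) → (1, 1, 0) → (1, 0, 0) → (1, 0, 1))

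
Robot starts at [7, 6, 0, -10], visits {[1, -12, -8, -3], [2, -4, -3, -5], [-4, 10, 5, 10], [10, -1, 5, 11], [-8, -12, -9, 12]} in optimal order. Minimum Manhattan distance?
132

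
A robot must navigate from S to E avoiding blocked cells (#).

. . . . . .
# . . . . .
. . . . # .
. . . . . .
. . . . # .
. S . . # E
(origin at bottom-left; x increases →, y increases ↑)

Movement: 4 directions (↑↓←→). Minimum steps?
8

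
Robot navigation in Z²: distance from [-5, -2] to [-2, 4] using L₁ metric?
9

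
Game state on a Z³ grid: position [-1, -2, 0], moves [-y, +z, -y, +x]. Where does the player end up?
(0, -4, 1)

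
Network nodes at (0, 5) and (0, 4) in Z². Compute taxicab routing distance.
1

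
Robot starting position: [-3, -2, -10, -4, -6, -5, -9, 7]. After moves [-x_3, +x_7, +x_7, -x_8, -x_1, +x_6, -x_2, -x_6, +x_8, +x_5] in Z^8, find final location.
(-4, -3, -11, -4, -5, -5, -7, 7)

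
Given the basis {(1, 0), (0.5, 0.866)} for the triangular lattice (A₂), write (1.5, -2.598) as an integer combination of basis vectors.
3b₁ - 3b₂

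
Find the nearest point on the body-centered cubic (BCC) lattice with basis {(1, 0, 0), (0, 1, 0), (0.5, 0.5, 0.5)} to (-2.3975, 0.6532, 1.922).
(-2.5, 0.5, 1.5)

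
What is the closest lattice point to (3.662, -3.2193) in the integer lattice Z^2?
(4, -3)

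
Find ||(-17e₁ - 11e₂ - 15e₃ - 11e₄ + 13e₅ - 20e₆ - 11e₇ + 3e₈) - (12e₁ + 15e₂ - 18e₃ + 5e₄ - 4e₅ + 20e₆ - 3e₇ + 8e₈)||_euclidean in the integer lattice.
61.3188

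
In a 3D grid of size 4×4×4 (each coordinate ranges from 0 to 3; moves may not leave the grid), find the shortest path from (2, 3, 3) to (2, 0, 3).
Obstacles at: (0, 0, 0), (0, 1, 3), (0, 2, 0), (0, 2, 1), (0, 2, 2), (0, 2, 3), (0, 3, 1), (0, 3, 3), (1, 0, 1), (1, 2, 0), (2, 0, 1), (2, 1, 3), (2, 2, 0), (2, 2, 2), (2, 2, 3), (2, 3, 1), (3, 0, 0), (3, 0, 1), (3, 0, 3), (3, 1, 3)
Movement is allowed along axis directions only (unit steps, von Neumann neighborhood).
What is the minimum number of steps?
5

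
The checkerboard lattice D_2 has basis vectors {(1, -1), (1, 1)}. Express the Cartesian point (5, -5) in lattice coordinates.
5b₁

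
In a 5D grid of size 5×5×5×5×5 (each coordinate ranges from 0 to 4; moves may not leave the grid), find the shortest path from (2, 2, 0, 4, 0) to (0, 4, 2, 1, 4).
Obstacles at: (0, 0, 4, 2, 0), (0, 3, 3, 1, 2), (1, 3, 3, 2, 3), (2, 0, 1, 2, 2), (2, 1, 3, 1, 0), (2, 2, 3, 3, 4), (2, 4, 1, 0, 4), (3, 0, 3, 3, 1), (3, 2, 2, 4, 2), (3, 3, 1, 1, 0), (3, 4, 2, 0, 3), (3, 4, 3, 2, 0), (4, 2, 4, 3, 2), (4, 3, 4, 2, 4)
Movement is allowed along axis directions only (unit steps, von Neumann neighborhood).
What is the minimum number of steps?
13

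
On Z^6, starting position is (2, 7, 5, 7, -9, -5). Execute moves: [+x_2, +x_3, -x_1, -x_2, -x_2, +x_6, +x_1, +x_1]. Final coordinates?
(3, 6, 6, 7, -9, -4)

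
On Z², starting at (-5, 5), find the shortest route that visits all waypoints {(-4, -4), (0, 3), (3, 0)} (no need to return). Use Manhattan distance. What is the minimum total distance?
24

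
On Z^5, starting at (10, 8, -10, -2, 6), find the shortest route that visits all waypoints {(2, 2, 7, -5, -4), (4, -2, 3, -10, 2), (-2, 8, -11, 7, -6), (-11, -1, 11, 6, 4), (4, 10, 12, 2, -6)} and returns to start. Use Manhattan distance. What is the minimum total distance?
212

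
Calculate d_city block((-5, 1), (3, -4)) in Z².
13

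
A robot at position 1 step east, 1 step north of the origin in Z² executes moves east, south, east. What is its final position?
(3, 0)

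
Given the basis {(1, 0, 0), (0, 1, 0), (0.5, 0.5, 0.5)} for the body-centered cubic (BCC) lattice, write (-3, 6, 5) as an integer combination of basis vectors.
-8b₁ + b₂ + 10b₃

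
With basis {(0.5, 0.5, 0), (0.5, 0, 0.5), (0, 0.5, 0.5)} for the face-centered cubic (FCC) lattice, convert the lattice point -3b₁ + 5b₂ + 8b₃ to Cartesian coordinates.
(1, 2.5, 6.5)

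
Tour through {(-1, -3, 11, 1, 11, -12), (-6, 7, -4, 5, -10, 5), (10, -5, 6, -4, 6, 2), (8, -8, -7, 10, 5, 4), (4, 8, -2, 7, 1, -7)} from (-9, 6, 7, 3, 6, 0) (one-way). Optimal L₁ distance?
196
(one optimal route: (-9, 6, 7, 3, 6, 0) → (-6, 7, -4, 5, -10, 5) → (4, 8, -2, 7, 1, -7) → (8, -8, -7, 10, 5, 4) → (10, -5, 6, -4, 6, 2) → (-1, -3, 11, 1, 11, -12))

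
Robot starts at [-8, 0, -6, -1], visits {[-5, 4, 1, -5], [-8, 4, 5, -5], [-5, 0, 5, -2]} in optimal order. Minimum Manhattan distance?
32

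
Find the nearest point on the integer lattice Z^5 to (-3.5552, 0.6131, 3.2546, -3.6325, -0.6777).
(-4, 1, 3, -4, -1)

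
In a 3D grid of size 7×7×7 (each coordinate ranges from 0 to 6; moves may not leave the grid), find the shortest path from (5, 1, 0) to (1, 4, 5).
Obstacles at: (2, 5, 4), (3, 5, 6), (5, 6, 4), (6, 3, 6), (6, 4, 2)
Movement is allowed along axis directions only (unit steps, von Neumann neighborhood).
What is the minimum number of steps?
12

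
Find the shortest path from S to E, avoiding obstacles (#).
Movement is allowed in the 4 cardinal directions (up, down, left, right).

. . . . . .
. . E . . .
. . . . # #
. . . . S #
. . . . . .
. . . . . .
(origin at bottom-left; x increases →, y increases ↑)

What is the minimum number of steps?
4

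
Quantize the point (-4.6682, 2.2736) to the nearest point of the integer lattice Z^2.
(-5, 2)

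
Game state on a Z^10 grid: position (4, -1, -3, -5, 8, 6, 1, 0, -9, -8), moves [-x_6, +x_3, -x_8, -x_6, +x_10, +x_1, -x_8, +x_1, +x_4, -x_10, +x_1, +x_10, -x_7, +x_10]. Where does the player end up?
(7, -1, -2, -4, 8, 4, 0, -2, -9, -6)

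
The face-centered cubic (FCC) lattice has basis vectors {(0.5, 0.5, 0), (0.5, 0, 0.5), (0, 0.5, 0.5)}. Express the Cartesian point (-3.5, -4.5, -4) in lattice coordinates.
-4b₁ - 3b₂ - 5b₃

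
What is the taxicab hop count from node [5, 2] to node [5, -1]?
3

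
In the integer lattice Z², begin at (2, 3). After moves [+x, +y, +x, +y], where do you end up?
(4, 5)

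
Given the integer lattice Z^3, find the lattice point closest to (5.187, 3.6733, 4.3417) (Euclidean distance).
(5, 4, 4)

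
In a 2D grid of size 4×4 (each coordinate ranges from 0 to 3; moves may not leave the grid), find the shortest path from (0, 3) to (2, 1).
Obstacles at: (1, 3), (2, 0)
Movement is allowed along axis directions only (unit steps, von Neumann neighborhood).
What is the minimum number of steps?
4
(one shortest path: (0, 3) → (0, 2) → (1, 2) → (2, 2) → (2, 1))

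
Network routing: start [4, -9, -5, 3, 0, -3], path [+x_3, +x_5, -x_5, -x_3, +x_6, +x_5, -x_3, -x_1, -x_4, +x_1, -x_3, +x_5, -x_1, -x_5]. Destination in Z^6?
(3, -9, -7, 2, 1, -2)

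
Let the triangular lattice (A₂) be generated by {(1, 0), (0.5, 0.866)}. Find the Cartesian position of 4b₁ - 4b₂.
(2, -3.464)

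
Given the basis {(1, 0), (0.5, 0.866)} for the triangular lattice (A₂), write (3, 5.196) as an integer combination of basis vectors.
6b₂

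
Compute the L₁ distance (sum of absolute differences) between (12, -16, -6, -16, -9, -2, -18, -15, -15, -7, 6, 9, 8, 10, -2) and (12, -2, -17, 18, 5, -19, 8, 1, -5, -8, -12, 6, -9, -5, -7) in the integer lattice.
201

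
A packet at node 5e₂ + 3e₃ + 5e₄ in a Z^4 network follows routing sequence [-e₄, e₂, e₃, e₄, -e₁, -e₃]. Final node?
(-1, 6, 3, 5)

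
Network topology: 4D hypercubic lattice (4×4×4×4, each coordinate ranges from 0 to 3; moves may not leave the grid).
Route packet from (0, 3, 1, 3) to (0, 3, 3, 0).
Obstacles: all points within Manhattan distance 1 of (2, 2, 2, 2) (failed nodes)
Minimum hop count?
5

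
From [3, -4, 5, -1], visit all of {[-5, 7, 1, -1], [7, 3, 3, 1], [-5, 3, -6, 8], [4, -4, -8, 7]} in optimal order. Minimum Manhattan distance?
74
(one optimal route: (3, -4, 5, -1) → (7, 3, 3, 1) → (-5, 7, 1, -1) → (-5, 3, -6, 8) → (4, -4, -8, 7))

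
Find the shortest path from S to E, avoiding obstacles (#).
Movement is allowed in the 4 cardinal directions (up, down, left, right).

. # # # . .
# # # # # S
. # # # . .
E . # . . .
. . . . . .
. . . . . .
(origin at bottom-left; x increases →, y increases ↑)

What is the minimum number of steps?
9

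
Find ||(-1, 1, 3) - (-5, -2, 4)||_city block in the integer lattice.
8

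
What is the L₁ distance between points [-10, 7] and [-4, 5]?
8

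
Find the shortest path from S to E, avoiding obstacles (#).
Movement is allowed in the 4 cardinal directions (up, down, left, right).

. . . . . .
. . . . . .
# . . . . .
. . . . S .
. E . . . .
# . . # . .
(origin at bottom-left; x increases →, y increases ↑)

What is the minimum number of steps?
4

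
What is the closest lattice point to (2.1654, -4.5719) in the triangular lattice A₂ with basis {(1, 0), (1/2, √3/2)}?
(2.5, -4.33)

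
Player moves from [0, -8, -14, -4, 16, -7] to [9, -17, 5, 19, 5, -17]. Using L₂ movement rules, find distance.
35.6791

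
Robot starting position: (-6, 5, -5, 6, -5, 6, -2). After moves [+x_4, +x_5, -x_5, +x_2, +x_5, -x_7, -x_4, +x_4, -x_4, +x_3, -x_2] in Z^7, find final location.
(-6, 5, -4, 6, -4, 6, -3)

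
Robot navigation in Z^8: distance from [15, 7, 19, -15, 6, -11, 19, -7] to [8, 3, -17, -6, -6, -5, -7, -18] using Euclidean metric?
49.1833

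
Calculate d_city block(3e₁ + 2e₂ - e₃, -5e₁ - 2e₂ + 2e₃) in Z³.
15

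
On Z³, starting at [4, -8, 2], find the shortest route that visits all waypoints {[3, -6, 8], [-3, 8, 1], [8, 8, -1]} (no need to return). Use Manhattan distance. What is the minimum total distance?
49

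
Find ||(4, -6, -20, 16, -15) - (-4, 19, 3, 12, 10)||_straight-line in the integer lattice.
43.1161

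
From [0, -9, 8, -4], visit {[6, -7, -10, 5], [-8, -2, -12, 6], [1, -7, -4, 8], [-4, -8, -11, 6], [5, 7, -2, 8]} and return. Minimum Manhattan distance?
140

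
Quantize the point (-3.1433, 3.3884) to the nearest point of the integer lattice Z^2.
(-3, 3)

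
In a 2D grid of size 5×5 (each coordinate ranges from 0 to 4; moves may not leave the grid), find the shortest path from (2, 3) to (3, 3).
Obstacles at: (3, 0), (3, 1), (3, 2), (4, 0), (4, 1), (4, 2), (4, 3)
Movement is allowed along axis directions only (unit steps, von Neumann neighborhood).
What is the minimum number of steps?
1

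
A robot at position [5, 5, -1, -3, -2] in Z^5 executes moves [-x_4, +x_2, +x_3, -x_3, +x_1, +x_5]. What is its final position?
(6, 6, -1, -4, -1)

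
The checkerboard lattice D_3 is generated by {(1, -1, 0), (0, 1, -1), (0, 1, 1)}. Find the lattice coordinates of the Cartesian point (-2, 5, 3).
-2b₁ + 3b₃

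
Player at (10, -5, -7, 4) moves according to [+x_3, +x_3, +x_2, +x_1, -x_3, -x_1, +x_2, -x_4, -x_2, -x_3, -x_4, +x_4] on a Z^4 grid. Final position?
(10, -4, -7, 3)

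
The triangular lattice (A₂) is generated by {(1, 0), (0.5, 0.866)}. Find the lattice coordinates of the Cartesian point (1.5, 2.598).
3b₂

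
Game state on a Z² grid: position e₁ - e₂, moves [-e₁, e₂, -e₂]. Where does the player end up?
(0, -1)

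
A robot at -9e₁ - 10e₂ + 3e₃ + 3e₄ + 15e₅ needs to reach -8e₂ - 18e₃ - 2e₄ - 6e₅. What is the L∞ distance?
21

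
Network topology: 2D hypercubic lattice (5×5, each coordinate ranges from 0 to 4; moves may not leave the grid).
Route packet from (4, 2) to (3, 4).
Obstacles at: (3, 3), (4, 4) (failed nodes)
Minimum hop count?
5
(one shortest path: (4, 2) → (3, 2) → (2, 2) → (2, 3) → (2, 4) → (3, 4))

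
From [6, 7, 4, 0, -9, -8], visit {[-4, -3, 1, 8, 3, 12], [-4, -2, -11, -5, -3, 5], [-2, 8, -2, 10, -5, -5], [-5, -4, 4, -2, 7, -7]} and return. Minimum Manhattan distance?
198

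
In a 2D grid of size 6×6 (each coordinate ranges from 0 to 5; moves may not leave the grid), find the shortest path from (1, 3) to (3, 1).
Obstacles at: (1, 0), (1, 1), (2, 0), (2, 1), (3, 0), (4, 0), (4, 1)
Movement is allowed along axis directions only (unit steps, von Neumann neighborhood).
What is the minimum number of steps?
4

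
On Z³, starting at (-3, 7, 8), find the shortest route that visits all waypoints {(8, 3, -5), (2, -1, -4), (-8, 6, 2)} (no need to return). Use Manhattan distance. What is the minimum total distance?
46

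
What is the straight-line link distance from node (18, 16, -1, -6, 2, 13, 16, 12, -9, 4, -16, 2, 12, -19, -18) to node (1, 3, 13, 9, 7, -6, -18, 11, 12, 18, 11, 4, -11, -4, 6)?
71.5681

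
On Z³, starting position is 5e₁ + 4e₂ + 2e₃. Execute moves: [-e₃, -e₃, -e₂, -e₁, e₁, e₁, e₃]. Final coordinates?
(6, 3, 1)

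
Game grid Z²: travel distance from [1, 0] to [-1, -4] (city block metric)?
6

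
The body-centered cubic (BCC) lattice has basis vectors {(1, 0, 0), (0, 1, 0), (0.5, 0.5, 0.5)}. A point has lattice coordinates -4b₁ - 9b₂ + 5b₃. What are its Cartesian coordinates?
(-1.5, -6.5, 2.5)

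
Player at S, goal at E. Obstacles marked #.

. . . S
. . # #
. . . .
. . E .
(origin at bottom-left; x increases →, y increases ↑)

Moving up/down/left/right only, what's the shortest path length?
6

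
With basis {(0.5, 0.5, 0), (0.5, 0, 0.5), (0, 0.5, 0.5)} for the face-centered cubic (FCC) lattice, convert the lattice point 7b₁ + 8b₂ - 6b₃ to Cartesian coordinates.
(7.5, 0.5, 1)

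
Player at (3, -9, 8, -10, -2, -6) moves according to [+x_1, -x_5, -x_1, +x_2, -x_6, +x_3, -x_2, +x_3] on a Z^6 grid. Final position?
(3, -9, 10, -10, -3, -7)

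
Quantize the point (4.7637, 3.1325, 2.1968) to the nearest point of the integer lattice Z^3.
(5, 3, 2)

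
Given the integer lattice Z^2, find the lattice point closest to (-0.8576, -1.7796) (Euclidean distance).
(-1, -2)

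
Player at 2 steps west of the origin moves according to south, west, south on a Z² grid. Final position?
(-3, -2)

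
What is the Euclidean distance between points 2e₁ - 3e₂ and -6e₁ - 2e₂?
8.06226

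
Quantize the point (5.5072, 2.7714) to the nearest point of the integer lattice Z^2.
(6, 3)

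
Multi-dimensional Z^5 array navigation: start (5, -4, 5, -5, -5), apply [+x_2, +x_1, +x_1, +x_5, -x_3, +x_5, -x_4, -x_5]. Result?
(7, -3, 4, -6, -4)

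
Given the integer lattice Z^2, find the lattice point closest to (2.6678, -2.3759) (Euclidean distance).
(3, -2)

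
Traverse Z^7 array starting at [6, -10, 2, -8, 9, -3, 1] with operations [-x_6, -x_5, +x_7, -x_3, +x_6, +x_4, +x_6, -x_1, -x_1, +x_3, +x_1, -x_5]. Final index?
(5, -10, 2, -7, 7, -2, 2)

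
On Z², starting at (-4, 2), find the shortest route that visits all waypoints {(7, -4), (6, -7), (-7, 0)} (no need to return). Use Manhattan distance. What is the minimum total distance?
27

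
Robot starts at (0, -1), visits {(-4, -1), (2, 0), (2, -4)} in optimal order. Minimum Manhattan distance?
15
(one optimal route: (0, -1) → (-4, -1) → (2, 0) → (2, -4))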